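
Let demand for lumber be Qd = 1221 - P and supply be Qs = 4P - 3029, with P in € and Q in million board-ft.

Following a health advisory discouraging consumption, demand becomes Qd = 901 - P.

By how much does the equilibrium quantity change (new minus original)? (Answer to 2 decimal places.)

Before the shock: 1221 - P = 4P - 3029 ⇒ 4250 = 5P ⇒ P = 850, Q = 371.
With the change applied: demand Qd = 901 - P, supply Qs = 4P - 3029.
Setting them equal: 901 - P = 4P - 3029 → 3930 = 5P, so P = 786 and Q = 115.
ΔQ = 115 − 371 = -256.00.

-256.00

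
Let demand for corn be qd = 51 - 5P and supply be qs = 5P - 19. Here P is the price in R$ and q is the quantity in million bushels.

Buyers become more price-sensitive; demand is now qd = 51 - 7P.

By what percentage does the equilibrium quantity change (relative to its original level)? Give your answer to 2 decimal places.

Initially, 51 - 5P = 5P - 19, so 70 = 10P and P = 7, q = 16.
After the shift, demand is qd = 51 - 7P and supply is qs = 5P - 19.
New equilibrium: 51 - 7P = 5P - 19 ⇒ 70 = 12P ⇒ P = 35/6 ≈ 5.8333, q = 61/6 ≈ 10.1667.
%Δq = (10.1667 − 16) / 16 × 100 = -36.46%.

-36.46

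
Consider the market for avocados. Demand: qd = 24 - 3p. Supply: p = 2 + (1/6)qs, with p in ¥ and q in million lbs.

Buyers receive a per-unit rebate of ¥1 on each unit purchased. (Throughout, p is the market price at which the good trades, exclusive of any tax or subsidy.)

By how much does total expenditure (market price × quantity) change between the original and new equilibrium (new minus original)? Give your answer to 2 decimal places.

+12.67

Original equilibrium: 24 - 3p = 6p - 12 gives 36 = 9p, so p = 4 and q = 12.
Since buyers' out-of-pocket price is the market price minus the rebate, the effective demand curve becomes qd = 27 - 3p.
Clearing the new market: 27 - 3p = 6p - 12, so p = 13/3 ≈ 4.3333 and q = 14.
Expenditure moves from 4×12 = 48 to 4.3333×14 = 60.6667; change = +12.67.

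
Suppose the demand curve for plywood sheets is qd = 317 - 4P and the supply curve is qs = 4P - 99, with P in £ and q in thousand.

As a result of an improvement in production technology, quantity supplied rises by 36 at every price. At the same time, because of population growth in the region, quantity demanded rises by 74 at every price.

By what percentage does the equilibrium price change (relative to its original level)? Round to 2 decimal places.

Solve the original market: 317 - 4P = 4P - 99, hence P = 52 and q = 109.
After the shift, demand is qd = 391 - 4P and supply is qs = 4P - 63.
Clearing the new market: 391 - 4P = 4P - 63, so P = 56.75 and q = 164.
%ΔP = (56.75 − 52) / 52 × 100 = +9.13%.

+9.13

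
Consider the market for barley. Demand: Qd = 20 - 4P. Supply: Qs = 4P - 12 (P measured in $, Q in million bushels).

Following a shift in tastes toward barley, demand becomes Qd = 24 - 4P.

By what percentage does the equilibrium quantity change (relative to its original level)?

+50

Initially, 20 - 4P = 4P - 12, so 32 = 8P and P = 4, Q = 4.
The shock moves the curves to Qd = 24 - 4P and Qs = 4P - 12.
Equate the new curves: 24 - 4P = 4P - 12, giving 36 = 8P, P = 4.5, Q = 6.
%ΔQ = (6 − 4) / 4 × 100 = +50%.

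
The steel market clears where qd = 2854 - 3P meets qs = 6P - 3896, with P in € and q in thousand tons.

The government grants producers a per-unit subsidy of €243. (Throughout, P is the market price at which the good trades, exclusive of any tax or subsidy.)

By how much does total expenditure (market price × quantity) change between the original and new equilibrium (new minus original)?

+187920

Before the shock: 2854 - 3P = 6P - 3896 ⇒ 6750 = 9P ⇒ P = 750, q = 604.
Since sellers receive the price plus the subsidy, the effective supply curve becomes qs = 6P - 2438.
Equate the new curves: 2854 - 3P = 6P - 2438, giving 5292 = 9P, P = 588, q = 1090.
Expenditure moves from 750×604 = 453000 to 588×1090 = 640920; change = +187920.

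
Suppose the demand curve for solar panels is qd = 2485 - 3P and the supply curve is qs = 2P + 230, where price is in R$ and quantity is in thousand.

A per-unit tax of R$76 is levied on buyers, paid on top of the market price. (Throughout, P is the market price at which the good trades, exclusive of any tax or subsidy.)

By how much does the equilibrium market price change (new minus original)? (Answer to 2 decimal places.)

Before the shock: 2485 - 3P = 2P + 230 ⇒ 2255 = 5P ⇒ P = 451, q = 1132.
Since buyers pay the price plus the tax, the effective demand curve becomes qd = 2257 - 3P.
Equate the new curves: 2257 - 3P = 2P + 230, giving 2027 = 5P, P = 405.4, q = 1040.8.
ΔP = 405.4 − 451 = -45.60.

-45.60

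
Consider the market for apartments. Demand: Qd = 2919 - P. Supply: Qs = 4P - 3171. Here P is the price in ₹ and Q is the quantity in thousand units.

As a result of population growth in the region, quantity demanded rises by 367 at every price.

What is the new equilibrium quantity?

1994.6

Original equilibrium: 2919 - P = 4P - 3171 gives 6090 = 5P, so P = 1218 and Q = 1701.
With the change applied: demand Qd = 3286 - P, supply Qs = 4P - 3171.
New equilibrium: 3286 - P = 4P - 3171 ⇒ 6457 = 5P ⇒ P = 1291.4, Q = 1994.6.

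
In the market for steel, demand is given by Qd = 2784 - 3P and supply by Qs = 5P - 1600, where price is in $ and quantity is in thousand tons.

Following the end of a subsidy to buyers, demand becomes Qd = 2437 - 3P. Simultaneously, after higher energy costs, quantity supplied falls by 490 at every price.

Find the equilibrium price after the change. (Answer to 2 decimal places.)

565.88

Solve the original market: 2784 - 3P = 5P - 1600, hence P = 548 and Q = 1140.
With the change applied: demand Qd = 2437 - 3P, supply Qs = 5P - 2090.
Equate the new curves: 2437 - 3P = 5P - 2090, giving 4527 = 8P, P = 565.875, Q = 739.375.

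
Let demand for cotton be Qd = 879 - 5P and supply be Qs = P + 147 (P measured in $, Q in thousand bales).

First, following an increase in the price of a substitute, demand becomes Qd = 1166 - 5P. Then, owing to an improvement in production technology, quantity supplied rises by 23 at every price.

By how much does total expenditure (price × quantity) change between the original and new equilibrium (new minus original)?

Before the shock: 879 - 5P = P + 147 ⇒ 732 = 6P ⇒ P = 122, Q = 269.
After the shift, demand is Qd = 1166 - 5P and supply is Qs = P + 170.
Equate the new curves: 1166 - 5P = P + 170, giving 996 = 6P, P = 166, Q = 336.
Expenditure moves from 122×269 = 32818 to 166×336 = 55776; change = +22958.

+22958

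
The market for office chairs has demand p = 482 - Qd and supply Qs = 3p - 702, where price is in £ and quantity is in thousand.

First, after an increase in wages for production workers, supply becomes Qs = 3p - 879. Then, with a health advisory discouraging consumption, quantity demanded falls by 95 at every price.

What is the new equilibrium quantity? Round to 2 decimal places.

Solve the original market: 482 - p = 3p - 702, hence p = 296 and Q = 186.
The new curves are Qd = 387 - p (demand) and Qs = 3p - 879 (supply).
New equilibrium: 387 - p = 3p - 879 ⇒ 1266 = 4p ⇒ p = 316.5, Q = 70.5.

70.50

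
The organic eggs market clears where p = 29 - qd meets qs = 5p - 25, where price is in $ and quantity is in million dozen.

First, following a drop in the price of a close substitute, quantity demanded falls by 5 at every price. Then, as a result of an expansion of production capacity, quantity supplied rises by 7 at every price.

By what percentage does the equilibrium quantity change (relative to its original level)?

-15

Solve the original market: 29 - p = 5p - 25, hence p = 9 and q = 20.
The new curves are qd = 24 - p (demand) and qs = 5p - 18 (supply).
New equilibrium: 24 - p = 5p - 18 ⇒ 42 = 6p ⇒ p = 7, q = 17.
%Δq = (17 − 20) / 20 × 100 = -15%.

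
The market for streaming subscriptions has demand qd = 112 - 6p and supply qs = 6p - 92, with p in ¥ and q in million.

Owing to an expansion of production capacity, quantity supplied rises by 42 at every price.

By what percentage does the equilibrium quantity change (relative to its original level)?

+210

Before the shock: 112 - 6p = 6p - 92 ⇒ 204 = 12p ⇒ p = 17, q = 10.
The shock moves the curves to qd = 112 - 6p and qs = 6p - 50.
Clearing the new market: 112 - 6p = 6p - 50, so p = 13.5 and q = 31.
%Δq = (31 − 10) / 10 × 100 = +210%.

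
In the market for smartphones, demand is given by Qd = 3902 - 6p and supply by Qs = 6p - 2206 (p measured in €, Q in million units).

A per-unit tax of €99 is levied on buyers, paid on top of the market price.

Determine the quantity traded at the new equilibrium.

551

Solve the original market: 3902 - 6p = 6p - 2206, hence p = 509 and Q = 848.
Since buyers pay the price plus the tax, the effective demand curve becomes Qd = 3308 - 6p.
New equilibrium: 3308 - 6p = 6p - 2206 ⇒ 5514 = 12p ⇒ p = 459.5, Q = 551.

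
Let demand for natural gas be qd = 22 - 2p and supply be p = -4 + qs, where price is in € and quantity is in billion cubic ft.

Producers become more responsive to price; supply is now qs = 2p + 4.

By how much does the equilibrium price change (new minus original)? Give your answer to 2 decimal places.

-1.50

Before the shock: 22 - 2p = p + 4 ⇒ 18 = 3p ⇒ p = 6, q = 10.
After the shift, demand is qd = 22 - 2p and supply is qs = 2p + 4.
Equate the new curves: 22 - 2p = 2p + 4, giving 18 = 4p, p = 4.5, q = 13.
Δp = 4.5 − 6 = -1.50.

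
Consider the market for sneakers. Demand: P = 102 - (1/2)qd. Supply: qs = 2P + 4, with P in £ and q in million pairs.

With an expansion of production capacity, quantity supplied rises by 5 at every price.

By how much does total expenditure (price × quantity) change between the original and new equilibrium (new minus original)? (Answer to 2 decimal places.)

-8.13

Before the shock: 204 - 2P = 2P + 4 ⇒ 200 = 4P ⇒ P = 50, q = 104.
With the change applied: demand qd = 204 - 2P, supply qs = 2P + 9.
Equate the new curves: 204 - 2P = 2P + 9, giving 195 = 4P, P = 48.75, q = 106.5.
Expenditure moves from 50×104 = 5200 to 48.75×106.5 = 5191.875; change = -8.13.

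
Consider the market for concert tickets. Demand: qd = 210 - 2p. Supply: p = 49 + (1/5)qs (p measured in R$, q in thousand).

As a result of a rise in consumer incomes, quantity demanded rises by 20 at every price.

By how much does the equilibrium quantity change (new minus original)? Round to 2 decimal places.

Before the shock: 210 - 2p = 5p - 245 ⇒ 455 = 7p ⇒ p = 65, q = 80.
With the change applied: demand qd = 230 - 2p, supply qs = 5p - 245.
Equate the new curves: 230 - 2p = 5p - 245, giving 475 = 7p, p = 475/7 ≈ 67.8571, q = 660/7 ≈ 94.2857.
Δq = 94.2857 − 80 = +14.29.

+14.29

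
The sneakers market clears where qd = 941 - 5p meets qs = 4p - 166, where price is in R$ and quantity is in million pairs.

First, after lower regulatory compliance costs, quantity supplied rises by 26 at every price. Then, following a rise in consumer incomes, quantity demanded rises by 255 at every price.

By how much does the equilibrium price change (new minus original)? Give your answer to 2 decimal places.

Before the shock: 941 - 5p = 4p - 166 ⇒ 1107 = 9p ⇒ p = 123, q = 326.
After the shift, demand is qd = 1196 - 5p and supply is qs = 4p - 140.
Clearing the new market: 1196 - 5p = 4p - 140, so p = 1336/9 ≈ 148.4444 and q = 4084/9 ≈ 453.7778.
Δp = 148.4444 − 123 = +25.44.

+25.44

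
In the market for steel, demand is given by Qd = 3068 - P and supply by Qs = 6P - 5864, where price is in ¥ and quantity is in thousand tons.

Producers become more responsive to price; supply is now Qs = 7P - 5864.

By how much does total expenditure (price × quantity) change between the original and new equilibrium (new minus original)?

-107742.25

Before the shock: 3068 - P = 6P - 5864 ⇒ 8932 = 7P ⇒ P = 1276, Q = 1792.
The new curves are Qd = 3068 - P (demand) and Qs = 7P - 5864 (supply).
Equate the new curves: 3068 - P = 7P - 5864, giving 8932 = 8P, P = 1116.5, Q = 1951.5.
Expenditure moves from 1276×1792 = 2286592 to 1116.5×1951.5 = 2178849.75; change = -107742.25.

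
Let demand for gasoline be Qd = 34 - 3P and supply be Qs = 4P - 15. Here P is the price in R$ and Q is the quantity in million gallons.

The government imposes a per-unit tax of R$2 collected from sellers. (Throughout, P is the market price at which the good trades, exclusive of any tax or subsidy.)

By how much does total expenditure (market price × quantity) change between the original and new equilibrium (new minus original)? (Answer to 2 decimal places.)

Solve the original market: 34 - 3P = 4P - 15, hence P = 7 and Q = 13.
Since sellers keep the price net of the tax, the effective supply curve becomes Qs = 4P - 23.
Clearing the new market: 34 - 3P = 4P - 23, so P = 57/7 ≈ 8.1429 and Q = 67/7 ≈ 9.5714.
Expenditure moves from 7×13 = 91 to 8.1429×9.5714 = 77.9388; change = -13.06.

-13.06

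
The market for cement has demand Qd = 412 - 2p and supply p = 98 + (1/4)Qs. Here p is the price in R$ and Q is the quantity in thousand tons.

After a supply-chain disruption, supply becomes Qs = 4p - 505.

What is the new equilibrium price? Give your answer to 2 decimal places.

Solve the original market: 412 - 2p = 4p - 392, hence p = 134 and Q = 144.
With the change applied: demand Qd = 412 - 2p, supply Qs = 4p - 505.
Equate the new curves: 412 - 2p = 4p - 505, giving 917 = 6p, p = 917/6 ≈ 152.8333, Q = 319/3 ≈ 106.3333.

152.83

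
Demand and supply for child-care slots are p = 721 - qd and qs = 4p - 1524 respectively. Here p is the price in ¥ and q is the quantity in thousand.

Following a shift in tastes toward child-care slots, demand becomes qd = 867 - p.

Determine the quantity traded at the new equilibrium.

388.8

Before the shock: 721 - p = 4p - 1524 ⇒ 2245 = 5p ⇒ p = 449, q = 272.
The shock moves the curves to qd = 867 - p and qs = 4p - 1524.
Clearing the new market: 867 - p = 4p - 1524, so p = 478.2 and q = 388.8.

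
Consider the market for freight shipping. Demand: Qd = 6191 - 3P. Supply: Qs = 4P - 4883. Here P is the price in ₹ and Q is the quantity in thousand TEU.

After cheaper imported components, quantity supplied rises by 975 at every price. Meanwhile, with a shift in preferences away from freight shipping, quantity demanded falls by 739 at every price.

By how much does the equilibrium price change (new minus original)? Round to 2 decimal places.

-244.86

Original equilibrium: 6191 - 3P = 4P - 4883 gives 11074 = 7P, so P = 1582 and Q = 1445.
With the change applied: demand Qd = 5452 - 3P, supply Qs = 4P - 3908.
Setting them equal: 5452 - 3P = 4P - 3908 → 9360 = 7P, so P = 9360/7 ≈ 1337.1429 and Q = 10084/7 ≈ 1440.5714.
ΔP = 1337.1429 − 1582 = -244.86.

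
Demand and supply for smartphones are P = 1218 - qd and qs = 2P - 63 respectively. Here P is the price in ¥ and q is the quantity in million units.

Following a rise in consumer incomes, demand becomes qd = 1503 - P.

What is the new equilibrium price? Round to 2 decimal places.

522.00

Solve the original market: 1218 - P = 2P - 63, hence P = 427 and q = 791.
With the change applied: demand qd = 1503 - P, supply qs = 2P - 63.
Equate the new curves: 1503 - P = 2P - 63, giving 1566 = 3P, P = 522, q = 981.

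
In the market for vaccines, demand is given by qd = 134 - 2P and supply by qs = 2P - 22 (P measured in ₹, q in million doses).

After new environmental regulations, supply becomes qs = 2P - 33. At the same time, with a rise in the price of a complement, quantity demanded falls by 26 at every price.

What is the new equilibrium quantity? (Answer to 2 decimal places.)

Solve the original market: 134 - 2P = 2P - 22, hence P = 39 and q = 56.
After the shift, demand is qd = 108 - 2P and supply is qs = 2P - 33.
Clearing the new market: 108 - 2P = 2P - 33, so P = 35.25 and q = 37.5.

37.50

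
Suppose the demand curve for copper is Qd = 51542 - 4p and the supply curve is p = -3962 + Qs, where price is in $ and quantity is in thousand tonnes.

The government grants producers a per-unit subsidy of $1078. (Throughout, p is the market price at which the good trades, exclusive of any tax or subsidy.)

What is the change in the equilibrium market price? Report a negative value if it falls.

-215.6

Before the shock: 51542 - 4p = p + 3962 ⇒ 47580 = 5p ⇒ p = 9516, Q = 13478.
Since sellers receive the price plus the subsidy, the effective supply curve becomes Qs = p + 5040.
Setting them equal: 51542 - 4p = p + 5040 → 46502 = 5p, so p = 9300.4 and Q = 14340.4.
Δp = 9300.4 − 9516 = -215.6.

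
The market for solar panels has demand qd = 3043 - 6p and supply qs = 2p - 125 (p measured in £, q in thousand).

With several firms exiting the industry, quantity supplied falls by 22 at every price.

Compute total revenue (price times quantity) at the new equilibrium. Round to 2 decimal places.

Before the shock: 3043 - 6p = 2p - 125 ⇒ 3168 = 8p ⇒ p = 396, q = 667.
The new curves are qd = 3043 - 6p (demand) and qs = 2p - 147 (supply).
New equilibrium: 3043 - 6p = 2p - 147 ⇒ 3190 = 8p ⇒ p = 398.75, q = 650.5.
New expenditure = 398.75 × 650.5 = 259386.88.

259386.88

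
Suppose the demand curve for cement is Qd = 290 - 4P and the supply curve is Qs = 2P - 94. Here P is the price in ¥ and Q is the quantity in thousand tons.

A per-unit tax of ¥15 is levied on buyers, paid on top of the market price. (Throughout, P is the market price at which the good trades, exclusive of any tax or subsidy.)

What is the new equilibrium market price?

Original equilibrium: 290 - 4P = 2P - 94 gives 384 = 6P, so P = 64 and Q = 34.
Since buyers pay the price plus the tax, the effective demand curve becomes Qd = 230 - 4P.
Setting them equal: 230 - 4P = 2P - 94 → 324 = 6P, so P = 54 and Q = 14.

54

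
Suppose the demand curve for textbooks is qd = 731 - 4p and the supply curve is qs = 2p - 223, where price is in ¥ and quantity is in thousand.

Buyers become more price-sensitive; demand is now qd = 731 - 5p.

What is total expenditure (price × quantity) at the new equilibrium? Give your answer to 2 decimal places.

Solve the original market: 731 - 4p = 2p - 223, hence p = 159 and q = 95.
After the shift, demand is qd = 731 - 5p and supply is qs = 2p - 223.
New equilibrium: 731 - 5p = 2p - 223 ⇒ 954 = 7p ⇒ p = 954/7 ≈ 136.2857, q = 347/7 ≈ 49.5714.
New expenditure = 136.2857 × 49.5714 = 6755.88.

6755.88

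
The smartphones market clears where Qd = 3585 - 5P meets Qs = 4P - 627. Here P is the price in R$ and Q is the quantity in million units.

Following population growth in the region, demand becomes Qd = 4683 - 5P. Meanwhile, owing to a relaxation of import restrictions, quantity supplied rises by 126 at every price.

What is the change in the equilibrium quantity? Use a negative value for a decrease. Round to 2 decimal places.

+558.00

Initially, 3585 - 5P = 4P - 627, so 4212 = 9P and P = 468, Q = 1245.
The new curves are Qd = 4683 - 5P (demand) and Qs = 4P - 501 (supply).
New equilibrium: 4683 - 5P = 4P - 501 ⇒ 5184 = 9P ⇒ P = 576, Q = 1803.
ΔQ = 1803 − 1245 = +558.00.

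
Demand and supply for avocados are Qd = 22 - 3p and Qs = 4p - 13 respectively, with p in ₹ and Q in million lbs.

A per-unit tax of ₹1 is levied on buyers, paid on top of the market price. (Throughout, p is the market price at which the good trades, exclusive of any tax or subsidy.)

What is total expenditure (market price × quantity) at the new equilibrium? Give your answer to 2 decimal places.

Before the shock: 22 - 3p = 4p - 13 ⇒ 35 = 7p ⇒ p = 5, Q = 7.
Since buyers pay the price plus the tax, the effective demand curve becomes Qd = 19 - 3p.
Setting them equal: 19 - 3p = 4p - 13 → 32 = 7p, so p = 32/7 ≈ 4.5714 and Q = 37/7 ≈ 5.2857.
New expenditure = 4.5714 × 5.2857 = 24.16.

24.16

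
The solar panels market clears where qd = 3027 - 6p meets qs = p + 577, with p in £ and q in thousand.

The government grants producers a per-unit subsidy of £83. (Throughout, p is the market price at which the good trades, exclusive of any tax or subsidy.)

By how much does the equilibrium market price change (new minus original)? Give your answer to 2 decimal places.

Before the shock: 3027 - 6p = p + 577 ⇒ 2450 = 7p ⇒ p = 350, q = 927.
Since sellers receive the price plus the subsidy, the effective supply curve becomes qs = p + 660.
Setting them equal: 3027 - 6p = p + 660 → 2367 = 7p, so p = 2367/7 ≈ 338.1429 and q = 6987/7 ≈ 998.1429.
Δp = 338.1429 − 350 = -11.86.

-11.86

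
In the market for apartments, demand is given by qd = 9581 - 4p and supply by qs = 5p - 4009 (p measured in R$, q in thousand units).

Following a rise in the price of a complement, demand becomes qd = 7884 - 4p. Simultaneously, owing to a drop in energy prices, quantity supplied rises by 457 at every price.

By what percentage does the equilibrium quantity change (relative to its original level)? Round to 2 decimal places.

-20.89

Original equilibrium: 9581 - 4p = 5p - 4009 gives 13590 = 9p, so p = 1510 and q = 3541.
The new curves are qd = 7884 - 4p (demand) and qs = 5p - 3552 (supply).
New equilibrium: 7884 - 4p = 5p - 3552 ⇒ 11436 = 9p ⇒ p = 3812/3 ≈ 1270.6667, q = 8404/3 ≈ 2801.3333.
%Δq = (2801.3333 − 3541) / 3541 × 100 = -20.89%.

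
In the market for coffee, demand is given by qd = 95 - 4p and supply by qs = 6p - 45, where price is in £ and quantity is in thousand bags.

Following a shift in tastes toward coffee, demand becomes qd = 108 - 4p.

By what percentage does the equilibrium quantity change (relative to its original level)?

+20

Solve the original market: 95 - 4p = 6p - 45, hence p = 14 and q = 39.
After the shift, demand is qd = 108 - 4p and supply is qs = 6p - 45.
New equilibrium: 108 - 4p = 6p - 45 ⇒ 153 = 10p ⇒ p = 15.3, q = 46.8.
%Δq = (46.8 − 39) / 39 × 100 = +20%.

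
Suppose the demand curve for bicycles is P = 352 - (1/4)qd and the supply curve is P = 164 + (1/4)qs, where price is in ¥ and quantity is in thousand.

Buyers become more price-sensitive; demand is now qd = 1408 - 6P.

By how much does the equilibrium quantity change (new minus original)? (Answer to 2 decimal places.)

Original equilibrium: 1408 - 4P = 4P - 656 gives 2064 = 8P, so P = 258 and q = 376.
With the change applied: demand qd = 1408 - 6P, supply qs = 4P - 656.
New equilibrium: 1408 - 6P = 4P - 656 ⇒ 2064 = 10P ⇒ P = 206.4, q = 169.6.
Δq = 169.6 − 376 = -206.40.

-206.40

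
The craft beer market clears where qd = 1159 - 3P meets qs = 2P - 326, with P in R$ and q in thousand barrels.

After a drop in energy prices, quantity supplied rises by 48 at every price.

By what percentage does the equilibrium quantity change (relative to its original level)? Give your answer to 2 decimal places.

+10.75

Solve the original market: 1159 - 3P = 2P - 326, hence P = 297 and q = 268.
With the change applied: demand qd = 1159 - 3P, supply qs = 2P - 278.
Equate the new curves: 1159 - 3P = 2P - 278, giving 1437 = 5P, P = 287.4, q = 296.8.
%Δq = (296.8 − 268) / 268 × 100 = +10.75%.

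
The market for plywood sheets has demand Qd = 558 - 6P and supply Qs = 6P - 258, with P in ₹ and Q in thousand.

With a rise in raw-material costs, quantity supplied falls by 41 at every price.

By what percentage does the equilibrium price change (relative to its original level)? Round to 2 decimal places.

Before the shock: 558 - 6P = 6P - 258 ⇒ 816 = 12P ⇒ P = 68, Q = 150.
The shock moves the curves to Qd = 558 - 6P and Qs = 6P - 299.
Clearing the new market: 558 - 6P = 6P - 299, so P = 857/12 ≈ 71.4167 and Q = 129.5.
%ΔP = (71.4167 − 68) / 68 × 100 = +5.02%.

+5.02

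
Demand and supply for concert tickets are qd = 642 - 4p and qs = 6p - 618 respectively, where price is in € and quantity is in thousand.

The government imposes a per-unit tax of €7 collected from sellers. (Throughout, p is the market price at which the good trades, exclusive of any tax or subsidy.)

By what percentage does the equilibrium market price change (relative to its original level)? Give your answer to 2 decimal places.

Solve the original market: 642 - 4p = 6p - 618, hence p = 126 and q = 138.
Since sellers keep the price net of the tax, the effective supply curve becomes qs = 6p - 660.
Clearing the new market: 642 - 4p = 6p - 660, so p = 130.2 and q = 121.2.
%Δp = (130.2 − 126) / 126 × 100 = +3.33%.

+3.33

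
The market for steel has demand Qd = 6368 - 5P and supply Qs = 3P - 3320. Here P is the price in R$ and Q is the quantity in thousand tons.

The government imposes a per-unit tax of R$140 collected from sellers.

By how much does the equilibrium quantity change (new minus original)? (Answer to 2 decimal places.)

Initially, 6368 - 5P = 3P - 3320, so 9688 = 8P and P = 1211, Q = 313.
Since sellers keep the price net of the tax, the effective supply curve becomes Qs = 3P - 3740.
Equate the new curves: 6368 - 5P = 3P - 3740, giving 10108 = 8P, P = 1263.5, Q = 50.5.
ΔQ = 50.5 − 313 = -262.50.

-262.50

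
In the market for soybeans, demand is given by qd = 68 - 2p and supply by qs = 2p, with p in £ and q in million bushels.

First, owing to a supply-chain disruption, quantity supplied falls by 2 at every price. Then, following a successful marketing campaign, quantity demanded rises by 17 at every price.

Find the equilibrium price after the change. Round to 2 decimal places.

21.75

Initially, 68 - 2p = 2p, so 68 = 4p and p = 17, q = 34.
With the change applied: demand qd = 85 - 2p, supply qs = 2p - 2.
Setting them equal: 85 - 2p = 2p - 2 → 87 = 4p, so p = 21.75 and q = 41.5.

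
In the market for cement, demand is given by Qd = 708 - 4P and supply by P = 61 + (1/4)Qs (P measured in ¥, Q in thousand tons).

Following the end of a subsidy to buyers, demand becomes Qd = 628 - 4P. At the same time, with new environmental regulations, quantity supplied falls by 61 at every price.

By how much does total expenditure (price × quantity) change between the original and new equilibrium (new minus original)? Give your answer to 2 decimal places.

Initially, 708 - 4P = 4P - 244, so 952 = 8P and P = 119, Q = 232.
The new curves are Qd = 628 - 4P (demand) and Qs = 4P - 305 (supply).
Clearing the new market: 628 - 4P = 4P - 305, so P = 116.625 and Q = 161.5.
Expenditure moves from 119×232 = 27608 to 116.625×161.5 = 18834.9375; change = -8773.06.

-8773.06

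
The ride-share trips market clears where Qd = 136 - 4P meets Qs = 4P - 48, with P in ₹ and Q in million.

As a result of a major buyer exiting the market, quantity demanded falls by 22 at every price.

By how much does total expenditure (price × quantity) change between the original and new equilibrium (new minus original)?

Before the shock: 136 - 4P = 4P - 48 ⇒ 184 = 8P ⇒ P = 23, Q = 44.
With the change applied: demand Qd = 114 - 4P, supply Qs = 4P - 48.
Setting them equal: 114 - 4P = 4P - 48 → 162 = 8P, so P = 20.25 and Q = 33.
Expenditure moves from 23×44 = 1012 to 20.25×33 = 668.25; change = -343.75.

-343.75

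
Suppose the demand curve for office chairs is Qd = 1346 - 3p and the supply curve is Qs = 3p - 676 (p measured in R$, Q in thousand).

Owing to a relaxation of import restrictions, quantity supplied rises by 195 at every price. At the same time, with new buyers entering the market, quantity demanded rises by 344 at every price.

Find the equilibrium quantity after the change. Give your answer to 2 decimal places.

Solve the original market: 1346 - 3p = 3p - 676, hence p = 337 and Q = 335.
The new curves are Qd = 1690 - 3p (demand) and Qs = 3p - 481 (supply).
Clearing the new market: 1690 - 3p = 3p - 481, so p = 2171/6 ≈ 361.8333 and Q = 604.5.

604.50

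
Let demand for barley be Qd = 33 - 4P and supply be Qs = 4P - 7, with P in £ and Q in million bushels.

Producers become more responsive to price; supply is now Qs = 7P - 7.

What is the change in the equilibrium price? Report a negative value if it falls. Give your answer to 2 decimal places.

-1.36

Solve the original market: 33 - 4P = 4P - 7, hence P = 5 and Q = 13.
After the shift, demand is Qd = 33 - 4P and supply is Qs = 7P - 7.
Equate the new curves: 33 - 4P = 7P - 7, giving 40 = 11P, P = 40/11 ≈ 3.6364, Q = 203/11 ≈ 18.4545.
ΔP = 3.6364 − 5 = -1.36.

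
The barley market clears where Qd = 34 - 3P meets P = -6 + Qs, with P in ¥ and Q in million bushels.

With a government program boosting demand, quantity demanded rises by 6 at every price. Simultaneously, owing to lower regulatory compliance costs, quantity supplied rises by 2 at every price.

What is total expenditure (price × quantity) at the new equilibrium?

Original equilibrium: 34 - 3P = P + 6 gives 28 = 4P, so P = 7 and Q = 13.
After the shift, demand is Qd = 40 - 3P and supply is Qs = P + 8.
Equate the new curves: 40 - 3P = P + 8, giving 32 = 4P, P = 8, Q = 16.
New expenditure = 8 × 16 = 128.

128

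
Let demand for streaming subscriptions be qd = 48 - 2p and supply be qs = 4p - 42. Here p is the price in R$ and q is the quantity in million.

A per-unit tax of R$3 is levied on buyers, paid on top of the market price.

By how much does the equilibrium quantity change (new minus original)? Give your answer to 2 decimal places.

Original equilibrium: 48 - 2p = 4p - 42 gives 90 = 6p, so p = 15 and q = 18.
Since buyers pay the price plus the tax, the effective demand curve becomes qd = 42 - 2p.
Setting them equal: 42 - 2p = 4p - 42 → 84 = 6p, so p = 14 and q = 14.
Δq = 14 − 18 = -4.00.

-4.00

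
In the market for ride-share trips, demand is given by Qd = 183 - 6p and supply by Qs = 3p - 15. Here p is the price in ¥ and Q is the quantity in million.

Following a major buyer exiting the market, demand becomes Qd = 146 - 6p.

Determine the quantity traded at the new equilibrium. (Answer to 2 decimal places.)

38.67

Initially, 183 - 6p = 3p - 15, so 198 = 9p and p = 22, Q = 51.
The shock moves the curves to Qd = 146 - 6p and Qs = 3p - 15.
Equate the new curves: 146 - 6p = 3p - 15, giving 161 = 9p, p = 161/9 ≈ 17.8889, Q = 116/3 ≈ 38.6667.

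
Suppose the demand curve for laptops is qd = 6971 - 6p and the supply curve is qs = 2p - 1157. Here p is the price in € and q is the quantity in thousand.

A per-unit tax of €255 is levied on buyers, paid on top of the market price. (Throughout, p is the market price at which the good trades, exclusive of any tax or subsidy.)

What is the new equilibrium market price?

824.75

Initially, 6971 - 6p = 2p - 1157, so 8128 = 8p and p = 1016, q = 875.
Since buyers pay the price plus the tax, the effective demand curve becomes qd = 5441 - 6p.
Clearing the new market: 5441 - 6p = 2p - 1157, so p = 824.75 and q = 492.5.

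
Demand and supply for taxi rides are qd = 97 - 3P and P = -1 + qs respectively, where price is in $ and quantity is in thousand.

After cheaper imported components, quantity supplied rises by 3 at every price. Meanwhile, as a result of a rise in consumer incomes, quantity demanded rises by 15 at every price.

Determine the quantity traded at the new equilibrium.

Before the shock: 97 - 3P = P + 1 ⇒ 96 = 4P ⇒ P = 24, q = 25.
After the shift, demand is qd = 112 - 3P and supply is qs = P + 4.
Setting them equal: 112 - 3P = P + 4 → 108 = 4P, so P = 27 and q = 31.

31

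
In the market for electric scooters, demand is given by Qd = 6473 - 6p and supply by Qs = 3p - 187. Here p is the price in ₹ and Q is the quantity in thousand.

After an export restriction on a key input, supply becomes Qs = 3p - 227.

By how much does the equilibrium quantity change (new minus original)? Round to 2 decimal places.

Initially, 6473 - 6p = 3p - 187, so 6660 = 9p and p = 740, Q = 2033.
With the change applied: demand Qd = 6473 - 6p, supply Qs = 3p - 227.
Clearing the new market: 6473 - 6p = 3p - 227, so p = 6700/9 ≈ 744.4444 and Q = 6019/3 ≈ 2006.3333.
ΔQ = 2006.3333 − 2033 = -26.67.

-26.67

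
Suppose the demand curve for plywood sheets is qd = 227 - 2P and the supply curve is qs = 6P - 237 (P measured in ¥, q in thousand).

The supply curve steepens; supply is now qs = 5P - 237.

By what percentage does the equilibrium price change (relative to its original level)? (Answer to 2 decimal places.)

Initially, 227 - 2P = 6P - 237, so 464 = 8P and P = 58, q = 111.
The new curves are qd = 227 - 2P (demand) and qs = 5P - 237 (supply).
Setting them equal: 227 - 2P = 5P - 237 → 464 = 7P, so P = 464/7 ≈ 66.2857 and q = 661/7 ≈ 94.4286.
%ΔP = (66.2857 − 58) / 58 × 100 = +14.29%.

+14.29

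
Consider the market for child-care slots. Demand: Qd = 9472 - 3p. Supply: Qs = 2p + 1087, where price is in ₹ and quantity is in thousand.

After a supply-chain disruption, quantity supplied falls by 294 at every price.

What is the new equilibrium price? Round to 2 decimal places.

Original equilibrium: 9472 - 3p = 2p + 1087 gives 8385 = 5p, so p = 1677 and Q = 4441.
After the shift, demand is Qd = 9472 - 3p and supply is Qs = 2p + 793.
Setting them equal: 9472 - 3p = 2p + 793 → 8679 = 5p, so p = 1735.8 and Q = 4264.6.

1735.80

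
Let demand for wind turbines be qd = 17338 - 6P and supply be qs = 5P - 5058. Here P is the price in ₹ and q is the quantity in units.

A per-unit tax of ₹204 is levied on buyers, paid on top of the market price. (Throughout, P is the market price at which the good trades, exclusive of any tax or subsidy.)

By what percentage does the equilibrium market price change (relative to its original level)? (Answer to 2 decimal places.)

Original equilibrium: 17338 - 6P = 5P - 5058 gives 22396 = 11P, so P = 2036 and q = 5122.
Since buyers pay the price plus the tax, the effective demand curve becomes qd = 16114 - 6P.
Equate the new curves: 16114 - 6P = 5P - 5058, giving 21172 = 11P, P = 21172/11 ≈ 1924.7273, q = 50222/11 ≈ 4565.6364.
%ΔP = (1924.7273 − 2036) / 2036 × 100 = -5.47%.

-5.47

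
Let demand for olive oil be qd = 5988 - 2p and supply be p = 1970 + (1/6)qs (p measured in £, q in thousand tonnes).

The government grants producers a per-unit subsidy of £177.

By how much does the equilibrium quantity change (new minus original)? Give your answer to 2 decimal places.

Original equilibrium: 5988 - 2p = 6p - 11820 gives 17808 = 8p, so p = 2226 and q = 1536.
Since sellers receive the price plus the subsidy, the effective supply curve becomes qs = 6p - 10758.
New equilibrium: 5988 - 2p = 6p - 10758 ⇒ 16746 = 8p ⇒ p = 2093.25, q = 1801.5.
Δq = 1801.5 − 1536 = +265.50.

+265.50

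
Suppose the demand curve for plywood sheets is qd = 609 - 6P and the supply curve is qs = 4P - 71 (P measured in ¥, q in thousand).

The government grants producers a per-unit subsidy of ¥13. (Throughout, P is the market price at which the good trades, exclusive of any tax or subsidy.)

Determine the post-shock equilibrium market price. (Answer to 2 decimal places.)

62.80

Solve the original market: 609 - 6P = 4P - 71, hence P = 68 and q = 201.
Since sellers receive the price plus the subsidy, the effective supply curve becomes qs = 4P - 19.
Clearing the new market: 609 - 6P = 4P - 19, so P = 62.8 and q = 232.2.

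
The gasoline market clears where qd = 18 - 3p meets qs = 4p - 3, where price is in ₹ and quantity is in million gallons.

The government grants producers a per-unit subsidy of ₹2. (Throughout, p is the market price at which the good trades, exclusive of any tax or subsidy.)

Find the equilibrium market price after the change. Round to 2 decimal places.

Original equilibrium: 18 - 3p = 4p - 3 gives 21 = 7p, so p = 3 and q = 9.
Since sellers receive the price plus the subsidy, the effective supply curve becomes qs = 4p + 5.
New equilibrium: 18 - 3p = 4p + 5 ⇒ 13 = 7p ⇒ p = 13/7 ≈ 1.8571, q = 87/7 ≈ 12.4286.

1.86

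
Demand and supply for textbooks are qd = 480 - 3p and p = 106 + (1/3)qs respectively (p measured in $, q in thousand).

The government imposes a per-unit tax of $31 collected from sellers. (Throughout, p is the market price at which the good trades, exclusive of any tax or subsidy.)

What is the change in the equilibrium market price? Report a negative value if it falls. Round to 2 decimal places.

Original equilibrium: 480 - 3p = 3p - 318 gives 798 = 6p, so p = 133 and q = 81.
Since sellers keep the price net of the tax, the effective supply curve becomes qs = 3p - 411.
Equate the new curves: 480 - 3p = 3p - 411, giving 891 = 6p, p = 148.5, q = 34.5.
Δp = 148.5 − 133 = +15.50.

+15.50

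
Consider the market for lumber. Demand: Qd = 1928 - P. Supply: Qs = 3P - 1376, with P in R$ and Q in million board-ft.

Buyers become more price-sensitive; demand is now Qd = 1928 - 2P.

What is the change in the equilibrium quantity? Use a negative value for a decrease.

Initially, 1928 - P = 3P - 1376, so 3304 = 4P and P = 826, Q = 1102.
The shock moves the curves to Qd = 1928 - 2P and Qs = 3P - 1376.
New equilibrium: 1928 - 2P = 3P - 1376 ⇒ 3304 = 5P ⇒ P = 660.8, Q = 606.4.
ΔQ = 606.4 − 1102 = -495.6.

-495.6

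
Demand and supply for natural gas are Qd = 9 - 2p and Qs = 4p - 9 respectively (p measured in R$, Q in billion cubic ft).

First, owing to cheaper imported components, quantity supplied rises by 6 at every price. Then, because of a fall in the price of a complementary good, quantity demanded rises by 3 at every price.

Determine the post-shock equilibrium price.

2.5

Initially, 9 - 2p = 4p - 9, so 18 = 6p and p = 3, Q = 3.
The shock moves the curves to Qd = 12 - 2p and Qs = 4p - 3.
Clearing the new market: 12 - 2p = 4p - 3, so p = 2.5 and Q = 7.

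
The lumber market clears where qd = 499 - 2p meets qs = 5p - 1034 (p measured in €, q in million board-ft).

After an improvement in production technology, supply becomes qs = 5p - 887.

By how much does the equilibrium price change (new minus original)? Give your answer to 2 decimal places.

-21.00

Solve the original market: 499 - 2p = 5p - 1034, hence p = 219 and q = 61.
The shock moves the curves to qd = 499 - 2p and qs = 5p - 887.
Equate the new curves: 499 - 2p = 5p - 887, giving 1386 = 7p, p = 198, q = 103.
Δp = 198 − 219 = -21.00.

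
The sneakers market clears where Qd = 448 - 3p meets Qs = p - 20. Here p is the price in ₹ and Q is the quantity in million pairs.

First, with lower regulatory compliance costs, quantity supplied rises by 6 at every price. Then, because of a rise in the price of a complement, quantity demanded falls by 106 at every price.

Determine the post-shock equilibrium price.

89

Solve the original market: 448 - 3p = p - 20, hence p = 117 and Q = 97.
With the change applied: demand Qd = 342 - 3p, supply Qs = p - 14.
Equate the new curves: 342 - 3p = p - 14, giving 356 = 4p, p = 89, Q = 75.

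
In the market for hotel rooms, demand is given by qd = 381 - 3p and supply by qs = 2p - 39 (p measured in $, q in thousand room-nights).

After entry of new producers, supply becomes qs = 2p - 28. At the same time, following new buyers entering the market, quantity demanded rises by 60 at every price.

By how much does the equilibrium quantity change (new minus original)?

+30.6

Before the shock: 381 - 3p = 2p - 39 ⇒ 420 = 5p ⇒ p = 84, q = 129.
After the shift, demand is qd = 441 - 3p and supply is qs = 2p - 28.
New equilibrium: 441 - 3p = 2p - 28 ⇒ 469 = 5p ⇒ p = 93.8, q = 159.6.
Δq = 159.6 − 129 = +30.6.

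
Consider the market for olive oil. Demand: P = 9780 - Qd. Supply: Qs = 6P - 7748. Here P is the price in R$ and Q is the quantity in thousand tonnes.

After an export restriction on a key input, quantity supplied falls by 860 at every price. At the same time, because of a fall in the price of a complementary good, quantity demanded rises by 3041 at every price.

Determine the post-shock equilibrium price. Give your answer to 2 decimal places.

3061.29

Before the shock: 9780 - P = 6P - 7748 ⇒ 17528 = 7P ⇒ P = 2504, Q = 7276.
After the shift, demand is Qd = 12821 - P and supply is Qs = 6P - 8608.
Setting them equal: 12821 - P = 6P - 8608 → 21429 = 7P, so P = 21429/7 ≈ 3061.2857 and Q = 68318/7 ≈ 9759.7143.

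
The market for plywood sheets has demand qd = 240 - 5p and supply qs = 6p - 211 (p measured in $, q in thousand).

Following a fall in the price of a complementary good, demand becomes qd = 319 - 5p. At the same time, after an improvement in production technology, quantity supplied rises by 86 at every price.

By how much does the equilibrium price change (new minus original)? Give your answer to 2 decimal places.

Original equilibrium: 240 - 5p = 6p - 211 gives 451 = 11p, so p = 41 and q = 35.
The shock moves the curves to qd = 319 - 5p and qs = 6p - 125.
Setting them equal: 319 - 5p = 6p - 125 → 444 = 11p, so p = 444/11 ≈ 40.3636 and q = 1289/11 ≈ 117.1818.
Δp = 40.3636 − 41 = -0.64.

-0.64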